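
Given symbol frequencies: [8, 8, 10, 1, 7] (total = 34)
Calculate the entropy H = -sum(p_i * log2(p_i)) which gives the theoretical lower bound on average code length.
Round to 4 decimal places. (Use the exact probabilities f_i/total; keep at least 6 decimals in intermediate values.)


Per-symbol terms -p_i * log2(p_i) with p_i = f_i/34:
  p = 8/34 = 0.235294: log2(p) = -2.087463, -p*log2(p) = 0.491168
  p = 8/34 = 0.235294: log2(p) = -2.087463, -p*log2(p) = 0.491168
  p = 10/34 = 0.294118: log2(p) = -1.765535, -p*log2(p) = 0.519275
  p = 1/34 = 0.029412: log2(p) = -5.087463, -p*log2(p) = 0.149631
  p = 7/34 = 0.205882: log2(p) = -2.280108, -p*log2(p) = 0.469434
H = 0.491168 + 0.491168 + 0.519275 + 0.149631 + 0.469434 = 2.120676

H = 2.1207 bits/symbol


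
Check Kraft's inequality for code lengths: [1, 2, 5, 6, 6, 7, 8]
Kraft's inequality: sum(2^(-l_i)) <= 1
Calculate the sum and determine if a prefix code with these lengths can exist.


Sum = 2^(-1) + 2^(-2) + 2^(-5) + 2^(-6) + 2^(-6) + 2^(-7) + 2^(-8)
    = 0.5 + 0.25 + 0.03125 + 0.015625 + 0.015625 + 0.0078125 + 0.00390625
    = 211/256 = 0.82421875
Since 0.82421875 <= 1, Kraft's inequality IS satisfied.
A prefix code with these lengths CAN exist.

Kraft sum = 0.82421875. Satisfied.


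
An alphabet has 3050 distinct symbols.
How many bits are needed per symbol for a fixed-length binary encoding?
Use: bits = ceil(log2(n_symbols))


log2(3050) = 11.5746
Bracket: 2^11 = 2048 < 3050 <= 2^12 = 4096
So ceil(log2(3050)) = 12

bits = ceil(log2(3050)) = ceil(11.5746) = 12 bits


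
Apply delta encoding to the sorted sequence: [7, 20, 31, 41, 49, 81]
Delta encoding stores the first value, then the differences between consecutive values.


First value: 7
Deltas:
  20 - 7 = 13
  31 - 20 = 11
  41 - 31 = 10
  49 - 41 = 8
  81 - 49 = 32


Delta encoded: [7, 13, 11, 10, 8, 32]


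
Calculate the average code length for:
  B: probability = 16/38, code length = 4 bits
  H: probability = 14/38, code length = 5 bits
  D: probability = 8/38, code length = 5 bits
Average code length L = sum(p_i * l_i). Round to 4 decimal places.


Weighted contributions p_i * l_i:
  B: (16/38) * 4 = 64/38
  H: (14/38) * 5 = 70/38
  D: (8/38) * 5 = 40/38
Sum = (64 + 70 + 40)/38 = 174/38

L = 174/38 = 4.5789 bits/symbol


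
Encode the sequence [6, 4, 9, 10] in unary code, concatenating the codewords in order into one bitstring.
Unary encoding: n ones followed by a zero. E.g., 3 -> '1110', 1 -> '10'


Encode each number as n ones followed by a terminating 0:
  6 -> 1111110 (7 bits)
  4 -> 11110 (5 bits)
  9 -> 1111111110 (10 bits)
  10 -> 11111111110 (11 bits)
Total length = 7 + 5 + 10 + 11 = 33 bits.

Unary([6, 4, 9, 10]) = 111111011110111111111011111111110 (33 bits)


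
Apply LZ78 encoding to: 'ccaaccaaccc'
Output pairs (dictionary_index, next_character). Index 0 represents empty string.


LZ78 encoding steps:
Dictionary: {0: ''}
Step 1: w='' (idx 0), next='c' -> output (0, 'c'), add 'c' as idx 1
Step 2: w='c' (idx 1), next='a' -> output (1, 'a'), add 'ca' as idx 2
Step 3: w='' (idx 0), next='a' -> output (0, 'a'), add 'a' as idx 3
Step 4: w='c' (idx 1), next='c' -> output (1, 'c'), add 'cc' as idx 4
Step 5: w='a' (idx 3), next='a' -> output (3, 'a'), add 'aa' as idx 5
Step 6: w='cc' (idx 4), next='c' -> output (4, 'c'), add 'ccc' as idx 6


Encoded: [(0, 'c'), (1, 'a'), (0, 'a'), (1, 'c'), (3, 'a'), (4, 'c')]


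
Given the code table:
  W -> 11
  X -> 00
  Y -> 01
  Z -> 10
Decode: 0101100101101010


Decoding:
01 -> Y
01 -> Y
10 -> Z
01 -> Y
01 -> Y
10 -> Z
10 -> Z
10 -> Z


Result: YYZYYZZZ


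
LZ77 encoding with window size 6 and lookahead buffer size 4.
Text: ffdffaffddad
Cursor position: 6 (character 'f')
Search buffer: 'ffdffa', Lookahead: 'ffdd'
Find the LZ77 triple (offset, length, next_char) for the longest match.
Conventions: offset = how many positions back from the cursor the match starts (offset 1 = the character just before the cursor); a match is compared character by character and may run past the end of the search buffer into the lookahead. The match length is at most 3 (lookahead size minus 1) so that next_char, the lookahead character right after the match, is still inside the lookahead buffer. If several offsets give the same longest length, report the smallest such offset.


Try each offset into the search buffer:
  offset=1 (pos 5, char 'a'): match length 0
  offset=2 (pos 4, char 'f'): match length 1
  offset=3 (pos 3, char 'f'): match length 2
  offset=4 (pos 2, char 'd'): match length 0
  offset=5 (pos 1, char 'f'): match length 1
  offset=6 (pos 0, char 'f'): match length 3
Longest match has length 3 at offset 6.
next_char = character at position 6 + 3 = 9 -> 'd'

Best match: offset=6, length=3 (matching 'ffd' starting at position 0)
LZ77 triple: (6, 3, 'd')


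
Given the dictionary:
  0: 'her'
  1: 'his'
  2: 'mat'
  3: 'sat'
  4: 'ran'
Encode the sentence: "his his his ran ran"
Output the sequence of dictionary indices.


Look up each word in the dictionary:
  'his' -> 1
  'his' -> 1
  'his' -> 1
  'ran' -> 4
  'ran' -> 4

Encoded: [1, 1, 1, 4, 4]


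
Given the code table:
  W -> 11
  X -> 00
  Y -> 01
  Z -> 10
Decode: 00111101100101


Decoding:
00 -> X
11 -> W
11 -> W
01 -> Y
10 -> Z
01 -> Y
01 -> Y


Result: XWWYZYY


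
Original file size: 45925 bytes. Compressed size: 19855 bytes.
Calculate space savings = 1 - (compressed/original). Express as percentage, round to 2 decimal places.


ratio = compressed/original = 19855/45925 = 0.432335
savings = 1 - ratio = 1 - 0.432335 = 0.567665
as a percentage: 0.567665 * 100 = 56.77%

Space savings = 1 - 19855/45925 = 56.77%


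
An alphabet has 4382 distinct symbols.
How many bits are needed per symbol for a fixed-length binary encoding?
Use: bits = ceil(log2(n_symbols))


log2(4382) = 12.0974
Bracket: 2^12 = 4096 < 4382 <= 2^13 = 8192
So ceil(log2(4382)) = 13

bits = ceil(log2(4382)) = ceil(12.0974) = 13 bits


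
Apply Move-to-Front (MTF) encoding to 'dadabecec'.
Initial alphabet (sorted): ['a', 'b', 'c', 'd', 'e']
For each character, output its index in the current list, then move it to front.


MTF encoding:
'd': index 3 in ['a', 'b', 'c', 'd', 'e'] -> ['d', 'a', 'b', 'c', 'e']
'a': index 1 in ['d', 'a', 'b', 'c', 'e'] -> ['a', 'd', 'b', 'c', 'e']
'd': index 1 in ['a', 'd', 'b', 'c', 'e'] -> ['d', 'a', 'b', 'c', 'e']
'a': index 1 in ['d', 'a', 'b', 'c', 'e'] -> ['a', 'd', 'b', 'c', 'e']
'b': index 2 in ['a', 'd', 'b', 'c', 'e'] -> ['b', 'a', 'd', 'c', 'e']
'e': index 4 in ['b', 'a', 'd', 'c', 'e'] -> ['e', 'b', 'a', 'd', 'c']
'c': index 4 in ['e', 'b', 'a', 'd', 'c'] -> ['c', 'e', 'b', 'a', 'd']
'e': index 1 in ['c', 'e', 'b', 'a', 'd'] -> ['e', 'c', 'b', 'a', 'd']
'c': index 1 in ['e', 'c', 'b', 'a', 'd'] -> ['c', 'e', 'b', 'a', 'd']


Output: [3, 1, 1, 1, 2, 4, 4, 1, 1]


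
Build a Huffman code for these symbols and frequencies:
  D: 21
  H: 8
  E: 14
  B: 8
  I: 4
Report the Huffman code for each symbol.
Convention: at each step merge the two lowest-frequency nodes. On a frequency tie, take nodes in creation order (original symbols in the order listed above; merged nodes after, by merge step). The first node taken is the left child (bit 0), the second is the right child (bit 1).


Huffman tree construction:
Step 1: Merge I(4) + H(8) = 12
Step 2: Merge B(8) + (I+H)(12) = 20
Step 3: Merge E(14) + (B+(I+H))(20) = 34
Step 4: Merge D(21) + (E+(B+(I+H)))(34) = 55
Read each symbol's code off the tree from the root (left child = 0, right child = 1).

Codes:
  D: 0 (length 1)
  H: 1111 (length 4)
  E: 10 (length 2)
  B: 110 (length 3)
  I: 1110 (length 4)
Average code length: 121/55 = 2.2000 bits/symbol


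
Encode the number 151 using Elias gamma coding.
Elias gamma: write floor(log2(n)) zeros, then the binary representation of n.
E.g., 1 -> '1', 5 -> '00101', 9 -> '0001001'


num_bits = floor(log2(151)) + 1 = 8
leading_zeros = num_bits - 1 = 7
binary(151) = 10010111

Elias gamma(151) = '0000000' + '10010111' = 000000010010111 (15 bits)


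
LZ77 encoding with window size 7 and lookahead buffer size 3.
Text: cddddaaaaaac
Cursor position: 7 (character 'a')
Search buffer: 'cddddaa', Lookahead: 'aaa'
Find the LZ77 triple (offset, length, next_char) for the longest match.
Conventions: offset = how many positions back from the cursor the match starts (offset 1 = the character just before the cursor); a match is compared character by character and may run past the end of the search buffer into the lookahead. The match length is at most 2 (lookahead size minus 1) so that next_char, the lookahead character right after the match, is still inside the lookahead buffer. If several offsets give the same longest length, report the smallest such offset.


Try each offset into the search buffer:
  offset=1 (pos 6, char 'a'): match length 2
  offset=2 (pos 5, char 'a'): match length 2
  offset=3 (pos 4, char 'd'): match length 0
  offset=4 (pos 3, char 'd'): match length 0
  offset=5 (pos 2, char 'd'): match length 0
  offset=6 (pos 1, char 'd'): match length 0
  offset=7 (pos 0, char 'c'): match length 0
Longest match has length 2, found at offsets 1, 2; take the smallest, offset 1.
next_char = character at position 7 + 2 = 9 -> 'a'

Best match: offset=1, length=2 (matching 'aa' starting at position 6)
LZ77 triple: (1, 2, 'a')


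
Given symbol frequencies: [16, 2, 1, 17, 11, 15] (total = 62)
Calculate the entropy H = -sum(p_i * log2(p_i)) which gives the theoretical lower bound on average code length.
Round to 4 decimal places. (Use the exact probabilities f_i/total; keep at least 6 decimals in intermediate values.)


Per-symbol terms -p_i * log2(p_i) with p_i = f_i/62:
  p = 16/62 = 0.258065: log2(p) = -1.954196, -p*log2(p) = 0.504309
  p = 2/62 = 0.032258: log2(p) = -4.954196, -p*log2(p) = 0.159813
  p = 1/62 = 0.016129: log2(p) = -5.954196, -p*log2(p) = 0.096035
  p = 17/62 = 0.274194: log2(p) = -1.866733, -p*log2(p) = 0.511846
  p = 11/62 = 0.177419: log2(p) = -2.494765, -p*log2(p) = 0.442620
  p = 15/62 = 0.241935: log2(p) = -2.047306, -p*log2(p) = 0.495316
H = 0.504309 + 0.159813 + 0.096035 + 0.511846 + 0.442620 + 0.495316 = 2.209939

H = 2.2099 bits/symbol


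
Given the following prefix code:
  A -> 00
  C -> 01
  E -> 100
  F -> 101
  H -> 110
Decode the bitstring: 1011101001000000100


Decoding step by step:
Bits 101 -> F
Bits 110 -> H
Bits 100 -> E
Bits 100 -> E
Bits 00 -> A
Bits 00 -> A
Bits 100 -> E


Decoded message: FHEEAAE


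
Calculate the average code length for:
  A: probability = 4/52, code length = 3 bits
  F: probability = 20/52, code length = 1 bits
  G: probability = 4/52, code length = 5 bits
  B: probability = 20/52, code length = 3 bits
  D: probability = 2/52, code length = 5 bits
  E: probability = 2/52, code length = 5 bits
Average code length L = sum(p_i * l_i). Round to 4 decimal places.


Weighted contributions p_i * l_i:
  A: (4/52) * 3 = 12/52
  F: (20/52) * 1 = 20/52
  G: (4/52) * 5 = 20/52
  B: (20/52) * 3 = 60/52
  D: (2/52) * 5 = 10/52
  E: (2/52) * 5 = 10/52
Sum = (12 + 20 + 20 + 60 + 10 + 10)/52 = 132/52

L = 132/52 = 2.5385 bits/symbol


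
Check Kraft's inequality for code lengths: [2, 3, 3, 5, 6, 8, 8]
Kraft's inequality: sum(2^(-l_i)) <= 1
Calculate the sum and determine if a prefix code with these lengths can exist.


Sum = 2^(-2) + 2^(-3) + 2^(-3) + 2^(-5) + 2^(-6) + 2^(-8) + 2^(-8)
    = 0.25 + 0.125 + 0.125 + 0.03125 + 0.015625 + 0.00390625 + 0.00390625
    = 142/256 = 0.5546875
Since 0.5546875 <= 1, Kraft's inequality IS satisfied.
A prefix code with these lengths CAN exist.

Kraft sum = 0.5546875. Satisfied.


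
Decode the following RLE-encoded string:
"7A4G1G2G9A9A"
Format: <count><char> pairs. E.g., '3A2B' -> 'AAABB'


Expanding each <count><char> pair:
  7A -> 'AAAAAAA'
  4G -> 'GGGG'
  1G -> 'G'
  2G -> 'GG'
  9A -> 'AAAAAAAAA'
  9A -> 'AAAAAAAAA'

Decoded = AAAAAAAGGGGGGGAAAAAAAAAAAAAAAAAA


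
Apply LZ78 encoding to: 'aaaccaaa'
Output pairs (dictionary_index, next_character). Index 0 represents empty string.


LZ78 encoding steps:
Dictionary: {0: ''}
Step 1: w='' (idx 0), next='a' -> output (0, 'a'), add 'a' as idx 1
Step 2: w='a' (idx 1), next='a' -> output (1, 'a'), add 'aa' as idx 2
Step 3: w='' (idx 0), next='c' -> output (0, 'c'), add 'c' as idx 3
Step 4: w='c' (idx 3), next='a' -> output (3, 'a'), add 'ca' as idx 4
Step 5: w='aa' (idx 2), end of input -> output (2, '')


Encoded: [(0, 'a'), (1, 'a'), (0, 'c'), (3, 'a'), (2, '')]


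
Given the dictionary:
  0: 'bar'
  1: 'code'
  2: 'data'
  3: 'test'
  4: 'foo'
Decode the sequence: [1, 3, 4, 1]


Look up each index in the dictionary:
  1 -> 'code'
  3 -> 'test'
  4 -> 'foo'
  1 -> 'code'

Decoded: "code test foo code"


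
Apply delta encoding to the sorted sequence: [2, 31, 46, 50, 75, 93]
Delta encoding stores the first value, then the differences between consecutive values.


First value: 2
Deltas:
  31 - 2 = 29
  46 - 31 = 15
  50 - 46 = 4
  75 - 50 = 25
  93 - 75 = 18


Delta encoded: [2, 29, 15, 4, 25, 18]


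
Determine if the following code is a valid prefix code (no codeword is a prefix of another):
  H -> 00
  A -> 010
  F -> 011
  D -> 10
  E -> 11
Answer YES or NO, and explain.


Checking each pair (does one codeword prefix another?):
  H='00' vs A='010': no prefix
  H='00' vs F='011': no prefix
  H='00' vs D='10': no prefix
  H='00' vs E='11': no prefix
  A='010' vs H='00': no prefix
  A='010' vs F='011': no prefix
  A='010' vs D='10': no prefix
  A='010' vs E='11': no prefix
  F='011' vs H='00': no prefix
  F='011' vs A='010': no prefix
  F='011' vs D='10': no prefix
  F='011' vs E='11': no prefix
  D='10' vs H='00': no prefix
  D='10' vs A='010': no prefix
  D='10' vs F='011': no prefix
  D='10' vs E='11': no prefix
  E='11' vs H='00': no prefix
  E='11' vs A='010': no prefix
  E='11' vs F='011': no prefix
  E='11' vs D='10': no prefix
No violation found over all pairs.

YES -- this is a valid prefix code. No codeword is a prefix of any other codeword.


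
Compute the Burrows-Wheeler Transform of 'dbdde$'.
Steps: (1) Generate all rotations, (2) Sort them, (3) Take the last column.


Rotations (sorted):
  0: $dbdde -> last char: e
  1: bdde$d -> last char: d
  2: dbdde$ -> last char: $
  3: dde$db -> last char: b
  4: de$dbd -> last char: d
  5: e$dbdd -> last char: d


BWT = ed$bdd


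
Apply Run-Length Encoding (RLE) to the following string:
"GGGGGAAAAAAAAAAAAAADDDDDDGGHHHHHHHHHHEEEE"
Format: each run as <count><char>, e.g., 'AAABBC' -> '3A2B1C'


Scanning runs left to right:
  i=0: run of 'G' x 5 -> '5G'
  i=5: run of 'A' x 14 -> '14A'
  i=19: run of 'D' x 6 -> '6D'
  i=25: run of 'G' x 2 -> '2G'
  i=27: run of 'H' x 10 -> '10H'
  i=37: run of 'E' x 4 -> '4E'

RLE = 5G14A6D2G10H4E


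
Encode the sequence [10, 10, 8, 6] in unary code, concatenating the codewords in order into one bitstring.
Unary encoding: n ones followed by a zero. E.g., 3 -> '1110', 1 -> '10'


Encode each number as n ones followed by a terminating 0:
  10 -> 11111111110 (11 bits)
  10 -> 11111111110 (11 bits)
  8 -> 111111110 (9 bits)
  6 -> 1111110 (7 bits)
Total length = 11 + 11 + 9 + 7 = 38 bits.

Unary([10, 10, 8, 6]) = 11111111110111111111101111111101111110 (38 bits)


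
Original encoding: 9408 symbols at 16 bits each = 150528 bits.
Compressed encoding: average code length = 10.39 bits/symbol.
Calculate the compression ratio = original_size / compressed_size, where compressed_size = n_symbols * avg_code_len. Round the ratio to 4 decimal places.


original_size = n_symbols * orig_bits = 9408 * 16 = 150528 bits
compressed_size = n_symbols * avg_code_len = 9408 * 10.39 = 97749.12 bits
ratio = original_size / compressed_size = 150528 / 97749.12 = 1.5399

Compression ratio = 1.5399


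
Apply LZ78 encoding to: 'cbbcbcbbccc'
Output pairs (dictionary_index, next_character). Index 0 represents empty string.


LZ78 encoding steps:
Dictionary: {0: ''}
Step 1: w='' (idx 0), next='c' -> output (0, 'c'), add 'c' as idx 1
Step 2: w='' (idx 0), next='b' -> output (0, 'b'), add 'b' as idx 2
Step 3: w='b' (idx 2), next='c' -> output (2, 'c'), add 'bc' as idx 3
Step 4: w='bc' (idx 3), next='b' -> output (3, 'b'), add 'bcb' as idx 4
Step 5: w='bc' (idx 3), next='c' -> output (3, 'c'), add 'bcc' as idx 5
Step 6: w='c' (idx 1), end of input -> output (1, '')


Encoded: [(0, 'c'), (0, 'b'), (2, 'c'), (3, 'b'), (3, 'c'), (1, '')]


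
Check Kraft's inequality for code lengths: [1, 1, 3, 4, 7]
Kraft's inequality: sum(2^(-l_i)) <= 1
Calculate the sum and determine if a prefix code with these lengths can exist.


Sum = 2^(-1) + 2^(-1) + 2^(-3) + 2^(-4) + 2^(-7)
    = 0.5 + 0.5 + 0.125 + 0.0625 + 0.0078125
    = 153/128 = 1.1953125
Since 1.1953125 > 1, Kraft's inequality is NOT satisfied.
A prefix code with these lengths CANNOT exist.

Kraft sum = 1.1953125. Not satisfied.


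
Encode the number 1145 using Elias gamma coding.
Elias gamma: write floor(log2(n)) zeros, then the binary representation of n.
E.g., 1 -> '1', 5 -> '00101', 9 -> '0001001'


num_bits = floor(log2(1145)) + 1 = 11
leading_zeros = num_bits - 1 = 10
binary(1145) = 10001111001

Elias gamma(1145) = '0000000000' + '10001111001' = 000000000010001111001 (21 bits)


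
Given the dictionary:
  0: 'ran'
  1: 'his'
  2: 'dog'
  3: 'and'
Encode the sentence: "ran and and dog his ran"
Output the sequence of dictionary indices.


Look up each word in the dictionary:
  'ran' -> 0
  'and' -> 3
  'and' -> 3
  'dog' -> 2
  'his' -> 1
  'ran' -> 0

Encoded: [0, 3, 3, 2, 1, 0]


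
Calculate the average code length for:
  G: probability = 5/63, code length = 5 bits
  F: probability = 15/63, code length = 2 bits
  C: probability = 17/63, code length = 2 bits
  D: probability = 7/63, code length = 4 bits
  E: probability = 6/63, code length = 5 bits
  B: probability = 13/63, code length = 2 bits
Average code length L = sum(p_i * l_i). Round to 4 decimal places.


Weighted contributions p_i * l_i:
  G: (5/63) * 5 = 25/63
  F: (15/63) * 2 = 30/63
  C: (17/63) * 2 = 34/63
  D: (7/63) * 4 = 28/63
  E: (6/63) * 5 = 30/63
  B: (13/63) * 2 = 26/63
Sum = (25 + 30 + 34 + 28 + 30 + 26)/63 = 173/63

L = 173/63 = 2.7460 bits/symbol


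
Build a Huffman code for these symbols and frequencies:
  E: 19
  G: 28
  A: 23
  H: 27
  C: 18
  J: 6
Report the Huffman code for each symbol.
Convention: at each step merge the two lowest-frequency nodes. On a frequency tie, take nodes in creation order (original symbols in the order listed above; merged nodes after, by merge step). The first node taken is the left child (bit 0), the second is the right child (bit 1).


Huffman tree construction:
Step 1: Merge J(6) + C(18) = 24
Step 2: Merge E(19) + A(23) = 42
Step 3: Merge (J+C)(24) + H(27) = 51
Step 4: Merge G(28) + (E+A)(42) = 70
Step 5: Merge ((J+C)+H)(51) + (G+(E+A))(70) = 121
Read each symbol's code off the tree from the root (left child = 0, right child = 1).

Codes:
  E: 110 (length 3)
  G: 10 (length 2)
  A: 111 (length 3)
  H: 01 (length 2)
  C: 001 (length 3)
  J: 000 (length 3)
Average code length: 308/121 = 2.5455 bits/symbol


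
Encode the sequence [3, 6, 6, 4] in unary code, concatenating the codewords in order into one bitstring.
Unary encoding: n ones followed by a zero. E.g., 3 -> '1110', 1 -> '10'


Encode each number as n ones followed by a terminating 0:
  3 -> 1110 (4 bits)
  6 -> 1111110 (7 bits)
  6 -> 1111110 (7 bits)
  4 -> 11110 (5 bits)
Total length = 4 + 7 + 7 + 5 = 23 bits.

Unary([3, 6, 6, 4]) = 11101111110111111011110 (23 bits)


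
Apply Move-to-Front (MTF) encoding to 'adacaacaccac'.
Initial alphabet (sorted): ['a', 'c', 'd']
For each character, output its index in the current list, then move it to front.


MTF encoding:
'a': index 0 in ['a', 'c', 'd'] -> ['a', 'c', 'd']
'd': index 2 in ['a', 'c', 'd'] -> ['d', 'a', 'c']
'a': index 1 in ['d', 'a', 'c'] -> ['a', 'd', 'c']
'c': index 2 in ['a', 'd', 'c'] -> ['c', 'a', 'd']
'a': index 1 in ['c', 'a', 'd'] -> ['a', 'c', 'd']
'a': index 0 in ['a', 'c', 'd'] -> ['a', 'c', 'd']
'c': index 1 in ['a', 'c', 'd'] -> ['c', 'a', 'd']
'a': index 1 in ['c', 'a', 'd'] -> ['a', 'c', 'd']
'c': index 1 in ['a', 'c', 'd'] -> ['c', 'a', 'd']
'c': index 0 in ['c', 'a', 'd'] -> ['c', 'a', 'd']
'a': index 1 in ['c', 'a', 'd'] -> ['a', 'c', 'd']
'c': index 1 in ['a', 'c', 'd'] -> ['c', 'a', 'd']


Output: [0, 2, 1, 2, 1, 0, 1, 1, 1, 0, 1, 1]


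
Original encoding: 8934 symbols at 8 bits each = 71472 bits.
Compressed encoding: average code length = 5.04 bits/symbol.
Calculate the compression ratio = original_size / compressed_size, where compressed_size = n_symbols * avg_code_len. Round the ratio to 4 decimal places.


original_size = n_symbols * orig_bits = 8934 * 8 = 71472 bits
compressed_size = n_symbols * avg_code_len = 8934 * 5.04 = 45027.36 bits
ratio = original_size / compressed_size = 71472 / 45027.36 = 1.5873

Compression ratio = 1.5873


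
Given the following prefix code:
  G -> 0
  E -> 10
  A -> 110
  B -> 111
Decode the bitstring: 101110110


Decoding step by step:
Bits 10 -> E
Bits 111 -> B
Bits 0 -> G
Bits 110 -> A


Decoded message: EBGA


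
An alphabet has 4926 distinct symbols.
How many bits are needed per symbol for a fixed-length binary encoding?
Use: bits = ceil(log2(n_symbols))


log2(4926) = 12.2662
Bracket: 2^12 = 4096 < 4926 <= 2^13 = 8192
So ceil(log2(4926)) = 13

bits = ceil(log2(4926)) = ceil(12.2662) = 13 bits


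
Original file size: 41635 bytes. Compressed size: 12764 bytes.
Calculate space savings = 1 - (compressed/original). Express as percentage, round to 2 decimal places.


ratio = compressed/original = 12764/41635 = 0.306569
savings = 1 - ratio = 1 - 0.306569 = 0.693431
as a percentage: 0.693431 * 100 = 69.34%

Space savings = 1 - 12764/41635 = 69.34%


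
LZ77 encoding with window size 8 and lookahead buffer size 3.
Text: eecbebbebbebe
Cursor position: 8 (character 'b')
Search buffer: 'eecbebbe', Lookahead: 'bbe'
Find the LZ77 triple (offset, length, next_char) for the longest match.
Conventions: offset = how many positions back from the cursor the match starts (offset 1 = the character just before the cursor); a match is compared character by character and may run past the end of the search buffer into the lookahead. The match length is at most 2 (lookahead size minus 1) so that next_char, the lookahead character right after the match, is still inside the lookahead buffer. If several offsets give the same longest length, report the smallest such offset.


Try each offset into the search buffer:
  offset=1 (pos 7, char 'e'): match length 0
  offset=2 (pos 6, char 'b'): match length 1
  offset=3 (pos 5, char 'b'): match length 2
  offset=4 (pos 4, char 'e'): match length 0
  offset=5 (pos 3, char 'b'): match length 1
  offset=6 (pos 2, char 'c'): match length 0
  offset=7 (pos 1, char 'e'): match length 0
  offset=8 (pos 0, char 'e'): match length 0
Longest match has length 2 at offset 3.
next_char = character at position 8 + 2 = 10 -> 'e'

Best match: offset=3, length=2 (matching 'bb' starting at position 5)
LZ77 triple: (3, 2, 'e')


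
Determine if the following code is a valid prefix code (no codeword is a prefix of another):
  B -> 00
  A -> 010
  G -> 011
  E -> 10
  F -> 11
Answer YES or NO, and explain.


Checking each pair (does one codeword prefix another?):
  B='00' vs A='010': no prefix
  B='00' vs G='011': no prefix
  B='00' vs E='10': no prefix
  B='00' vs F='11': no prefix
  A='010' vs B='00': no prefix
  A='010' vs G='011': no prefix
  A='010' vs E='10': no prefix
  A='010' vs F='11': no prefix
  G='011' vs B='00': no prefix
  G='011' vs A='010': no prefix
  G='011' vs E='10': no prefix
  G='011' vs F='11': no prefix
  E='10' vs B='00': no prefix
  E='10' vs A='010': no prefix
  E='10' vs G='011': no prefix
  E='10' vs F='11': no prefix
  F='11' vs B='00': no prefix
  F='11' vs A='010': no prefix
  F='11' vs G='011': no prefix
  F='11' vs E='10': no prefix
No violation found over all pairs.

YES -- this is a valid prefix code. No codeword is a prefix of any other codeword.


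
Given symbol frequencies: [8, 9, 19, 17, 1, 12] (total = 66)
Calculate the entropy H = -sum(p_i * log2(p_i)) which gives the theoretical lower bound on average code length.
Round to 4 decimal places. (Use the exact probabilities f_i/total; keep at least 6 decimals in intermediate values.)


Per-symbol terms -p_i * log2(p_i) with p_i = f_i/66:
  p = 8/66 = 0.121212: log2(p) = -3.044394, -p*log2(p) = 0.369017
  p = 9/66 = 0.136364: log2(p) = -2.874469, -p*log2(p) = 0.391973
  p = 19/66 = 0.287879: log2(p) = -1.796467, -p*log2(p) = 0.517165
  p = 17/66 = 0.257576: log2(p) = -1.956931, -p*log2(p) = 0.504058
  p = 1/66 = 0.015152: log2(p) = -6.044394, -p*log2(p) = 0.091582
  p = 12/66 = 0.181818: log2(p) = -2.459432, -p*log2(p) = 0.447169
H = 0.369017 + 0.391973 + 0.517165 + 0.504058 + 0.091582 + 0.447169 = 2.320964

H = 2.321 bits/symbol


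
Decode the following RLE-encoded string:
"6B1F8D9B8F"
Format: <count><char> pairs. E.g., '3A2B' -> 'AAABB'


Expanding each <count><char> pair:
  6B -> 'BBBBBB'
  1F -> 'F'
  8D -> 'DDDDDDDD'
  9B -> 'BBBBBBBBB'
  8F -> 'FFFFFFFF'

Decoded = BBBBBBFDDDDDDDDBBBBBBBBBFFFFFFFF


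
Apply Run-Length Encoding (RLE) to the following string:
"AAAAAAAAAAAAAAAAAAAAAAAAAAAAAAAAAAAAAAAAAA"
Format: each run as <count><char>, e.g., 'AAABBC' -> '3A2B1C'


Scanning runs left to right:
  i=0: run of 'A' x 42 -> '42A'

RLE = 42A


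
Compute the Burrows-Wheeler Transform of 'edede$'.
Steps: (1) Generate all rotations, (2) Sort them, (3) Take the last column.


Rotations (sorted):
  0: $edede -> last char: e
  1: de$ede -> last char: e
  2: dede$e -> last char: e
  3: e$eded -> last char: d
  4: ede$ed -> last char: d
  5: edede$ -> last char: $


BWT = eeedd$


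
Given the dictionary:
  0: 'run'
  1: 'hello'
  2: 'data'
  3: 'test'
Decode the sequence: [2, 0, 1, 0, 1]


Look up each index in the dictionary:
  2 -> 'data'
  0 -> 'run'
  1 -> 'hello'
  0 -> 'run'
  1 -> 'hello'

Decoded: "data run hello run hello"


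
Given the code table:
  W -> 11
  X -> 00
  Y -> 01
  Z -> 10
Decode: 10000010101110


Decoding:
10 -> Z
00 -> X
00 -> X
10 -> Z
10 -> Z
11 -> W
10 -> Z


Result: ZXXZZWZ


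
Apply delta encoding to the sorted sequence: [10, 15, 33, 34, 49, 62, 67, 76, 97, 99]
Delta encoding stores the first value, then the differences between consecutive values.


First value: 10
Deltas:
  15 - 10 = 5
  33 - 15 = 18
  34 - 33 = 1
  49 - 34 = 15
  62 - 49 = 13
  67 - 62 = 5
  76 - 67 = 9
  97 - 76 = 21
  99 - 97 = 2


Delta encoded: [10, 5, 18, 1, 15, 13, 5, 9, 21, 2]


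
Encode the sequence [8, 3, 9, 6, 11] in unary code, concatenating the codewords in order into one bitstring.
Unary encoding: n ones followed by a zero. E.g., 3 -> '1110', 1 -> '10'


Encode each number as n ones followed by a terminating 0:
  8 -> 111111110 (9 bits)
  3 -> 1110 (4 bits)
  9 -> 1111111110 (10 bits)
  6 -> 1111110 (7 bits)
  11 -> 111111111110 (12 bits)
Total length = 9 + 4 + 10 + 7 + 12 = 42 bits.

Unary([8, 3, 9, 6, 11]) = 111111110111011111111101111110111111111110 (42 bits)


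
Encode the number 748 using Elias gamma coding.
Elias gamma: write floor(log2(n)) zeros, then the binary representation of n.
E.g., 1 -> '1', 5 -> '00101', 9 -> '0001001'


num_bits = floor(log2(748)) + 1 = 10
leading_zeros = num_bits - 1 = 9
binary(748) = 1011101100

Elias gamma(748) = '000000000' + '1011101100' = 0000000001011101100 (19 bits)


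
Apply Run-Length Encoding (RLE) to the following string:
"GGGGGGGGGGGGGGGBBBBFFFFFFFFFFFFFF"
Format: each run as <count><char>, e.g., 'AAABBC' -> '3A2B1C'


Scanning runs left to right:
  i=0: run of 'G' x 15 -> '15G'
  i=15: run of 'B' x 4 -> '4B'
  i=19: run of 'F' x 14 -> '14F'

RLE = 15G4B14F


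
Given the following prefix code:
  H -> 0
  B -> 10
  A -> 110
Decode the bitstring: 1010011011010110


Decoding step by step:
Bits 10 -> B
Bits 10 -> B
Bits 0 -> H
Bits 110 -> A
Bits 110 -> A
Bits 10 -> B
Bits 110 -> A


Decoded message: BBHAABA


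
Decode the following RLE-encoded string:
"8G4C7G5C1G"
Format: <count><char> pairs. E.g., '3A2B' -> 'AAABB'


Expanding each <count><char> pair:
  8G -> 'GGGGGGGG'
  4C -> 'CCCC'
  7G -> 'GGGGGGG'
  5C -> 'CCCCC'
  1G -> 'G'

Decoded = GGGGGGGGCCCCGGGGGGGCCCCCG


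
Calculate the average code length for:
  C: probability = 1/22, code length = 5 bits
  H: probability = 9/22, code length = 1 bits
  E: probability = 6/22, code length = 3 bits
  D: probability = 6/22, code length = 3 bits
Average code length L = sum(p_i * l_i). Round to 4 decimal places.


Weighted contributions p_i * l_i:
  C: (1/22) * 5 = 5/22
  H: (9/22) * 1 = 9/22
  E: (6/22) * 3 = 18/22
  D: (6/22) * 3 = 18/22
Sum = (5 + 9 + 18 + 18)/22 = 50/22

L = 50/22 = 2.2727 bits/symbol


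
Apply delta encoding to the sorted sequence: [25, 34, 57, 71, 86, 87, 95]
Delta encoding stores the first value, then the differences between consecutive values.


First value: 25
Deltas:
  34 - 25 = 9
  57 - 34 = 23
  71 - 57 = 14
  86 - 71 = 15
  87 - 86 = 1
  95 - 87 = 8


Delta encoded: [25, 9, 23, 14, 15, 1, 8]


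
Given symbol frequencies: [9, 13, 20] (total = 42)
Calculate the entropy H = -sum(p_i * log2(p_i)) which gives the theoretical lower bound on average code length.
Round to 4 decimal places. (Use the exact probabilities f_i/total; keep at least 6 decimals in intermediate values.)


Per-symbol terms -p_i * log2(p_i) with p_i = f_i/42:
  p = 9/42 = 0.214286: log2(p) = -2.222392, -p*log2(p) = 0.476227
  p = 13/42 = 0.309524: log2(p) = -1.691878, -p*log2(p) = 0.523676
  p = 20/42 = 0.476190: log2(p) = -1.070389, -p*log2(p) = 0.509709
H = 0.476227 + 0.523676 + 0.509709 = 1.509612

H = 1.5096 bits/symbol


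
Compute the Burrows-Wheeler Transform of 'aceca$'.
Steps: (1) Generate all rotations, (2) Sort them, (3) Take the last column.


Rotations (sorted):
  0: $aceca -> last char: a
  1: a$acec -> last char: c
  2: aceca$ -> last char: $
  3: ca$ace -> last char: e
  4: ceca$a -> last char: a
  5: eca$ac -> last char: c


BWT = ac$eac


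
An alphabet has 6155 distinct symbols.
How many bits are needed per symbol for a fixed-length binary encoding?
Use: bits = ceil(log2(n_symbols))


log2(6155) = 12.5875
Bracket: 2^12 = 4096 < 6155 <= 2^13 = 8192
So ceil(log2(6155)) = 13

bits = ceil(log2(6155)) = ceil(12.5875) = 13 bits


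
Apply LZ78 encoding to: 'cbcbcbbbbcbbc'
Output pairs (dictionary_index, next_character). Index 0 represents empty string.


LZ78 encoding steps:
Dictionary: {0: ''}
Step 1: w='' (idx 0), next='c' -> output (0, 'c'), add 'c' as idx 1
Step 2: w='' (idx 0), next='b' -> output (0, 'b'), add 'b' as idx 2
Step 3: w='c' (idx 1), next='b' -> output (1, 'b'), add 'cb' as idx 3
Step 4: w='cb' (idx 3), next='b' -> output (3, 'b'), add 'cbb' as idx 4
Step 5: w='b' (idx 2), next='b' -> output (2, 'b'), add 'bb' as idx 5
Step 6: w='cbb' (idx 4), next='c' -> output (4, 'c'), add 'cbbc' as idx 6


Encoded: [(0, 'c'), (0, 'b'), (1, 'b'), (3, 'b'), (2, 'b'), (4, 'c')]


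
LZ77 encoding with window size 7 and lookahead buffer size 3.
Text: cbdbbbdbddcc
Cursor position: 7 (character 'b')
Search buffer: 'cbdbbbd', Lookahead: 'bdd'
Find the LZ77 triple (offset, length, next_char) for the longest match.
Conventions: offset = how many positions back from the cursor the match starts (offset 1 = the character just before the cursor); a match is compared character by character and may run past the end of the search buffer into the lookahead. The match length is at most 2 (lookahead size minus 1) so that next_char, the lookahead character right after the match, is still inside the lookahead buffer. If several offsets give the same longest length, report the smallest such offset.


Try each offset into the search buffer:
  offset=1 (pos 6, char 'd'): match length 0
  offset=2 (pos 5, char 'b'): match length 2
  offset=3 (pos 4, char 'b'): match length 1
  offset=4 (pos 3, char 'b'): match length 1
  offset=5 (pos 2, char 'd'): match length 0
  offset=6 (pos 1, char 'b'): match length 2
  offset=7 (pos 0, char 'c'): match length 0
Longest match has length 2, found at offsets 2, 6; take the smallest, offset 2.
next_char = character at position 7 + 2 = 9 -> 'd'

Best match: offset=2, length=2 (matching 'bd' starting at position 5)
LZ77 triple: (2, 2, 'd')


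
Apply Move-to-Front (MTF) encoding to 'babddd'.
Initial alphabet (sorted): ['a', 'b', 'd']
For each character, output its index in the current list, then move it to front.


MTF encoding:
'b': index 1 in ['a', 'b', 'd'] -> ['b', 'a', 'd']
'a': index 1 in ['b', 'a', 'd'] -> ['a', 'b', 'd']
'b': index 1 in ['a', 'b', 'd'] -> ['b', 'a', 'd']
'd': index 2 in ['b', 'a', 'd'] -> ['d', 'b', 'a']
'd': index 0 in ['d', 'b', 'a'] -> ['d', 'b', 'a']
'd': index 0 in ['d', 'b', 'a'] -> ['d', 'b', 'a']


Output: [1, 1, 1, 2, 0, 0]


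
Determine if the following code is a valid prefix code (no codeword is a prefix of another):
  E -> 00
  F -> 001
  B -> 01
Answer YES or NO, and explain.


Checking each pair (does one codeword prefix another?):
  E='00' vs F='001': prefix -- VIOLATION

NO -- this is NOT a valid prefix code. E (00) is a prefix of F (001).


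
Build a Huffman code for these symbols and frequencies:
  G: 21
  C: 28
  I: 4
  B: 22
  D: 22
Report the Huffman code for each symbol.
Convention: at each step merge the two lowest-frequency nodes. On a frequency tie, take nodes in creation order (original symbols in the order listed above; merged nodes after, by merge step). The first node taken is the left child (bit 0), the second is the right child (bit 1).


Huffman tree construction:
Step 1: Merge I(4) + G(21) = 25
Step 2: Merge B(22) + D(22) = 44
Step 3: Merge (I+G)(25) + C(28) = 53
Step 4: Merge (B+D)(44) + ((I+G)+C)(53) = 97
Read each symbol's code off the tree from the root (left child = 0, right child = 1).

Codes:
  G: 101 (length 3)
  C: 11 (length 2)
  I: 100 (length 3)
  B: 00 (length 2)
  D: 01 (length 2)
Average code length: 219/97 = 2.2577 bits/symbol


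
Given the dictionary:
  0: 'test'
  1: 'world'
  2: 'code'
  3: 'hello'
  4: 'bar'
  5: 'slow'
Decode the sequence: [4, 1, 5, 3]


Look up each index in the dictionary:
  4 -> 'bar'
  1 -> 'world'
  5 -> 'slow'
  3 -> 'hello'

Decoded: "bar world slow hello"


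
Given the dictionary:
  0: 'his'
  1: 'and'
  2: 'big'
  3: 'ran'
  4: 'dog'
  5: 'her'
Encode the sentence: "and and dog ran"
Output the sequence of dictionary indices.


Look up each word in the dictionary:
  'and' -> 1
  'and' -> 1
  'dog' -> 4
  'ran' -> 3

Encoded: [1, 1, 4, 3]


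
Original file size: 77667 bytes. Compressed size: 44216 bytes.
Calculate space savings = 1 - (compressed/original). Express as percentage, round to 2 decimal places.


ratio = compressed/original = 44216/77667 = 0.569302
savings = 1 - ratio = 1 - 0.569302 = 0.430698
as a percentage: 0.430698 * 100 = 43.07%

Space savings = 1 - 44216/77667 = 43.07%


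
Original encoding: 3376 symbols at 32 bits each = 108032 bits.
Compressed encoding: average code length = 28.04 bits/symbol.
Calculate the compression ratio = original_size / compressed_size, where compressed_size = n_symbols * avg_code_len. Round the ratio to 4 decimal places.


original_size = n_symbols * orig_bits = 3376 * 32 = 108032 bits
compressed_size = n_symbols * avg_code_len = 3376 * 28.04 = 94663.04 bits
ratio = original_size / compressed_size = 108032 / 94663.04 = 1.1412

Compression ratio = 1.1412


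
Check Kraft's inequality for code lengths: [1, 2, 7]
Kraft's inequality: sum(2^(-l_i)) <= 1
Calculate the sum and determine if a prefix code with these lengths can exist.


Sum = 2^(-1) + 2^(-2) + 2^(-7)
    = 0.5 + 0.25 + 0.0078125
    = 97/128 = 0.7578125
Since 0.7578125 <= 1, Kraft's inequality IS satisfied.
A prefix code with these lengths CAN exist.

Kraft sum = 0.7578125. Satisfied.


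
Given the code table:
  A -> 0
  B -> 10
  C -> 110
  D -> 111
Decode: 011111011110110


Decoding:
0 -> A
111 -> D
110 -> C
111 -> D
10 -> B
110 -> C


Result: ADCDBC


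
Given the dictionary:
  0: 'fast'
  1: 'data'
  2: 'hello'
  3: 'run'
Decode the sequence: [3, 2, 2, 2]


Look up each index in the dictionary:
  3 -> 'run'
  2 -> 'hello'
  2 -> 'hello'
  2 -> 'hello'

Decoded: "run hello hello hello"


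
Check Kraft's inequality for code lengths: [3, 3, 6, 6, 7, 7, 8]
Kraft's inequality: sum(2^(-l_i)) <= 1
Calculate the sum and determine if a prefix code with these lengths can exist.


Sum = 2^(-3) + 2^(-3) + 2^(-6) + 2^(-6) + 2^(-7) + 2^(-7) + 2^(-8)
    = 0.125 + 0.125 + 0.015625 + 0.015625 + 0.0078125 + 0.0078125 + 0.00390625
    = 77/256 = 0.30078125
Since 0.30078125 <= 1, Kraft's inequality IS satisfied.
A prefix code with these lengths CAN exist.

Kraft sum = 0.30078125. Satisfied.


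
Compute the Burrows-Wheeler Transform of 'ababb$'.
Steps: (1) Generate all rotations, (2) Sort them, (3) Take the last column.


Rotations (sorted):
  0: $ababb -> last char: b
  1: ababb$ -> last char: $
  2: abb$ab -> last char: b
  3: b$abab -> last char: b
  4: babb$a -> last char: a
  5: bb$aba -> last char: a


BWT = b$bbaa


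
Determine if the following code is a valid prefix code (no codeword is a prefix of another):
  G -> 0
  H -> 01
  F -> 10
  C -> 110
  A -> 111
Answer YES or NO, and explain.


Checking each pair (does one codeword prefix another?):
  G='0' vs H='01': prefix -- VIOLATION

NO -- this is NOT a valid prefix code. G (0) is a prefix of H (01).


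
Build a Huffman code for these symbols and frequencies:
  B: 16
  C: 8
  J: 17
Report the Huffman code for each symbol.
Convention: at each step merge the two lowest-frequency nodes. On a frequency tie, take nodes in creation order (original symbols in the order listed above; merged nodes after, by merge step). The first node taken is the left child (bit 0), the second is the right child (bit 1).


Huffman tree construction:
Step 1: Merge C(8) + B(16) = 24
Step 2: Merge J(17) + (C+B)(24) = 41
Read each symbol's code off the tree from the root (left child = 0, right child = 1).

Codes:
  B: 11 (length 2)
  C: 10 (length 2)
  J: 0 (length 1)
Average code length: 65/41 = 1.5854 bits/symbol


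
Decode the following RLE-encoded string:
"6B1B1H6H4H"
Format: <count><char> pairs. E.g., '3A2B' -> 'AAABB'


Expanding each <count><char> pair:
  6B -> 'BBBBBB'
  1B -> 'B'
  1H -> 'H'
  6H -> 'HHHHHH'
  4H -> 'HHHH'

Decoded = BBBBBBBHHHHHHHHHHH


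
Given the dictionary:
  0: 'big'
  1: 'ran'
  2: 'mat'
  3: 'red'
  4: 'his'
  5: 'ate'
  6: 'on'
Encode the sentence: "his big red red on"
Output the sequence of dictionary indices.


Look up each word in the dictionary:
  'his' -> 4
  'big' -> 0
  'red' -> 3
  'red' -> 3
  'on' -> 6

Encoded: [4, 0, 3, 3, 6]


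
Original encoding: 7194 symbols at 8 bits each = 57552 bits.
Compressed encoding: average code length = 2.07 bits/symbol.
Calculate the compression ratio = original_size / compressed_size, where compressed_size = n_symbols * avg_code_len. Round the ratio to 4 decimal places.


original_size = n_symbols * orig_bits = 7194 * 8 = 57552 bits
compressed_size = n_symbols * avg_code_len = 7194 * 2.07 = 14891.58 bits
ratio = original_size / compressed_size = 57552 / 14891.58 = 3.8647

Compression ratio = 3.8647


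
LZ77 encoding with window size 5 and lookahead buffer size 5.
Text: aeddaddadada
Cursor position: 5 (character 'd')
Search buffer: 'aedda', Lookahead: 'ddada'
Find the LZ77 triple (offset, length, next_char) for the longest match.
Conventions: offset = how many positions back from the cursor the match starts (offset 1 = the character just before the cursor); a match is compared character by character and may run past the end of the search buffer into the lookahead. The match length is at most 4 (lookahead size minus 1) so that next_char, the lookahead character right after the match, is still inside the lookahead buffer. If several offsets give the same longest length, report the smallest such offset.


Try each offset into the search buffer:
  offset=1 (pos 4, char 'a'): match length 0
  offset=2 (pos 3, char 'd'): match length 1
  offset=3 (pos 2, char 'd'): match length 4
  offset=4 (pos 1, char 'e'): match length 0
  offset=5 (pos 0, char 'a'): match length 0
Longest match has length 4 at offset 3.
next_char = character at position 5 + 4 = 9 -> 'a'

Best match: offset=3, length=4 (matching 'ddad' starting at position 2)
LZ77 triple: (3, 4, 'a')
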